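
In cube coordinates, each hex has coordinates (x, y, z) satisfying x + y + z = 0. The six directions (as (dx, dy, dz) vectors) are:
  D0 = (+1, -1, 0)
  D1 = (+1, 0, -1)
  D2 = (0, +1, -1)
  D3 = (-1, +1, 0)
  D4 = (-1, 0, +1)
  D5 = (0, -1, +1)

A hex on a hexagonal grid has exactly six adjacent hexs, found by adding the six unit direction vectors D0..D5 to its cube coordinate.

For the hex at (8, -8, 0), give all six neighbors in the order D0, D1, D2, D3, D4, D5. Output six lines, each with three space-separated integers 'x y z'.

Answer: 9 -9 0
9 -8 -1
8 -7 -1
7 -7 0
7 -8 1
8 -9 1

Derivation:
Center: (8, -8, 0). Add each direction:
  D0: (8, -8, 0) + (1, -1, 0) = (9, -9, 0)
  D1: (8, -8, 0) + (1, 0, -1) = (9, -8, -1)
  D2: (8, -8, 0) + (0, 1, -1) = (8, -7, -1)
  D3: (8, -8, 0) + (-1, 1, 0) = (7, -7, 0)
  D4: (8, -8, 0) + (-1, 0, 1) = (7, -8, 1)
  D5: (8, -8, 0) + (0, -1, 1) = (8, -9, 1)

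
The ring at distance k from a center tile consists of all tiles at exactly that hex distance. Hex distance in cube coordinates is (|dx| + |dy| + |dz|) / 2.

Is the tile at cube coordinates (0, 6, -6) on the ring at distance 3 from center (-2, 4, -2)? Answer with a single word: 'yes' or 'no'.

Answer: no

Derivation:
|px - cx| = |0 - (-2)| = 2
|py - cy| = |6 - 4| = 2
|pz - cz| = |-6 - (-2)| = 4
distance = (2+2+4)/2 = 8/2 = 4
radius = 3; distance != radius -> no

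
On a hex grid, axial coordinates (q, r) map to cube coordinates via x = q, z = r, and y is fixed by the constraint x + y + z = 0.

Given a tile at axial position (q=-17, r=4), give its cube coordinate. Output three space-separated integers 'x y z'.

Answer: -17 13 4

Derivation:
x = q = -17
z = r = 4
y = -x - z = -(-17) - (4) = 13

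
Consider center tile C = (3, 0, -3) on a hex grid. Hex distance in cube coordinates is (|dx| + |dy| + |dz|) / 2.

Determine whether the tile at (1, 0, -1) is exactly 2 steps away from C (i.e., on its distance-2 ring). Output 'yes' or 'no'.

Answer: yes

Derivation:
|px - cx| = |1 - 3| = 2
|py - cy| = |0 - 0| = 0
|pz - cz| = |-1 - (-3)| = 2
distance = (2+0+2)/2 = 4/2 = 2
radius = 2; distance == radius -> yes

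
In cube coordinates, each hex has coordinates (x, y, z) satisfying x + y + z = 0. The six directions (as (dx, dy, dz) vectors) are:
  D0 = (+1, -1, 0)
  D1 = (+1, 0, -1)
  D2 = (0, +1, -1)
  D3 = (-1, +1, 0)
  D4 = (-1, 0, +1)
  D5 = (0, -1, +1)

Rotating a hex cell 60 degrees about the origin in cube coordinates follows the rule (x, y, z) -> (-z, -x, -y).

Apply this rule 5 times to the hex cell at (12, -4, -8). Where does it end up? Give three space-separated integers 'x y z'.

Start: (12, -4, -8)
Step 1: (12, -4, -8) -> (-(-8), -(12), -(-4)) = (8, -12, 4)
Step 2: (8, -12, 4) -> (-(4), -(8), -(-12)) = (-4, -8, 12)
Step 3: (-4, -8, 12) -> (-(12), -(-4), -(-8)) = (-12, 4, 8)
Step 4: (-12, 4, 8) -> (-(8), -(-12), -(4)) = (-8, 12, -4)
Step 5: (-8, 12, -4) -> (-(-4), -(-8), -(12)) = (4, 8, -12)

Answer: 4 8 -12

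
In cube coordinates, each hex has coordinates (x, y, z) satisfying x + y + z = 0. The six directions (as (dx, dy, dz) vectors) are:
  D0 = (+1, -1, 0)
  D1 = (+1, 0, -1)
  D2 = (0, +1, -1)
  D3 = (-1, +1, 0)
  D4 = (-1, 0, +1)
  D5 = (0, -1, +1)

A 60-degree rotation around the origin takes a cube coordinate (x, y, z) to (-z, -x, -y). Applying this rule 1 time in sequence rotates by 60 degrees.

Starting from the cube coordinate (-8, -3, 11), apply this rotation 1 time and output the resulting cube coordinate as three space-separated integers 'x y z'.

Answer: -11 8 3

Derivation:
Start: (-8, -3, 11)
Step 1: (-8, -3, 11) -> (-(11), -(-8), -(-3)) = (-11, 8, 3)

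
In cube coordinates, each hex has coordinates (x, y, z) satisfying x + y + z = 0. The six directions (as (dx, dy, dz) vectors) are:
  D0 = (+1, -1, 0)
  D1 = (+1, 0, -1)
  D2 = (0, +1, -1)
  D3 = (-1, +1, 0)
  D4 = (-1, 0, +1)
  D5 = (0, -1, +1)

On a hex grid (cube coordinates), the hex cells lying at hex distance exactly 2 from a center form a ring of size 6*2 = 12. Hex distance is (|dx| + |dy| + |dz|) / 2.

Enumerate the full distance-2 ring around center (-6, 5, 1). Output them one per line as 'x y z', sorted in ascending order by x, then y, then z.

Walk ring at distance 2 from (-6, 5, 1):
Start at center + D4*2 = (-8, 5, 3)
  hex 0: (-8, 5, 3)
  hex 1: (-7, 4, 3)
  hex 2: (-6, 3, 3)
  hex 3: (-5, 3, 2)
  hex 4: (-4, 3, 1)
  hex 5: (-4, 4, 0)
  hex 6: (-4, 5, -1)
  hex 7: (-5, 6, -1)
  hex 8: (-6, 7, -1)
  hex 9: (-7, 7, 0)
  hex 10: (-8, 7, 1)
  hex 11: (-8, 6, 2)
Sorted: 12 hexes.

Answer: -8 5 3
-8 6 2
-8 7 1
-7 4 3
-7 7 0
-6 3 3
-6 7 -1
-5 3 2
-5 6 -1
-4 3 1
-4 4 0
-4 5 -1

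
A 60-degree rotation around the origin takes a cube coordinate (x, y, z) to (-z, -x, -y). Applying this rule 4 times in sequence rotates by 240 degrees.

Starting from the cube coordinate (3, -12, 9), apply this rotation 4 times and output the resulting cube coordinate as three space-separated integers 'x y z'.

Answer: 9 3 -12

Derivation:
Start: (3, -12, 9)
Step 1: (3, -12, 9) -> (-(9), -(3), -(-12)) = (-9, -3, 12)
Step 2: (-9, -3, 12) -> (-(12), -(-9), -(-3)) = (-12, 9, 3)
Step 3: (-12, 9, 3) -> (-(3), -(-12), -(9)) = (-3, 12, -9)
Step 4: (-3, 12, -9) -> (-(-9), -(-3), -(12)) = (9, 3, -12)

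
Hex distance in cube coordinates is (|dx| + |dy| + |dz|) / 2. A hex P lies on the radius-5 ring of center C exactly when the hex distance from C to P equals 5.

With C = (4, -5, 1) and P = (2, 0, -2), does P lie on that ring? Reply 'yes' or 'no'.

|px - cx| = |2 - 4| = 2
|py - cy| = |0 - (-5)| = 5
|pz - cz| = |-2 - 1| = 3
distance = (2+5+3)/2 = 10/2 = 5
radius = 5; distance == radius -> yes

Answer: yes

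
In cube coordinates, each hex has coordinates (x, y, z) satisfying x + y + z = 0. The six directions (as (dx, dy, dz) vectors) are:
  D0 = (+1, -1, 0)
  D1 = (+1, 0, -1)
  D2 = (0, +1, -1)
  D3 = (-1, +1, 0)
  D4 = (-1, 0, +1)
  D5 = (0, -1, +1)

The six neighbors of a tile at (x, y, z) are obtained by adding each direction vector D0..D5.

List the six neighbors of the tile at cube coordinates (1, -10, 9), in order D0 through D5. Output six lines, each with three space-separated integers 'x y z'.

Center: (1, -10, 9). Add each direction:
  D0: (1, -10, 9) + (1, -1, 0) = (2, -11, 9)
  D1: (1, -10, 9) + (1, 0, -1) = (2, -10, 8)
  D2: (1, -10, 9) + (0, 1, -1) = (1, -9, 8)
  D3: (1, -10, 9) + (-1, 1, 0) = (0, -9, 9)
  D4: (1, -10, 9) + (-1, 0, 1) = (0, -10, 10)
  D5: (1, -10, 9) + (0, -1, 1) = (1, -11, 10)

Answer: 2 -11 9
2 -10 8
1 -9 8
0 -9 9
0 -10 10
1 -11 10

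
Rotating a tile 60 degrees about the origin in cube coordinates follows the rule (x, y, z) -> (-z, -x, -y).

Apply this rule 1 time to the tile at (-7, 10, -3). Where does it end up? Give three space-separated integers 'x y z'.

Start: (-7, 10, -3)
Step 1: (-7, 10, -3) -> (-(-3), -(-7), -(10)) = (3, 7, -10)

Answer: 3 7 -10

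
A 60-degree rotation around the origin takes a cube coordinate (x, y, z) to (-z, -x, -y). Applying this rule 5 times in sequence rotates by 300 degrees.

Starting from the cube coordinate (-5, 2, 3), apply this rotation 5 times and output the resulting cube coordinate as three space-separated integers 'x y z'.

Answer: -2 -3 5

Derivation:
Start: (-5, 2, 3)
Step 1: (-5, 2, 3) -> (-(3), -(-5), -(2)) = (-3, 5, -2)
Step 2: (-3, 5, -2) -> (-(-2), -(-3), -(5)) = (2, 3, -5)
Step 3: (2, 3, -5) -> (-(-5), -(2), -(3)) = (5, -2, -3)
Step 4: (5, -2, -3) -> (-(-3), -(5), -(-2)) = (3, -5, 2)
Step 5: (3, -5, 2) -> (-(2), -(3), -(-5)) = (-2, -3, 5)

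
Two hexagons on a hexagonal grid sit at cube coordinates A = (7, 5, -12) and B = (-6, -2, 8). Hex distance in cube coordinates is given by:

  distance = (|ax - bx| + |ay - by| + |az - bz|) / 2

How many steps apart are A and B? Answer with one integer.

Answer: 20

Derivation:
|ax - bx| = |7 - (-6)| = 13
|ay - by| = |5 - (-2)| = 7
|az - bz| = |-12 - 8| = 20
distance = (13 + 7 + 20) / 2 = 40 / 2 = 20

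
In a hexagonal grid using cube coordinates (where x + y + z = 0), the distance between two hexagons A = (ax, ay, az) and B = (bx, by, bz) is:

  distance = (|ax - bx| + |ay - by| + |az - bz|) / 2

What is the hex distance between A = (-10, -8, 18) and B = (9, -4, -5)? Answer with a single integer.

Answer: 23

Derivation:
|ax - bx| = |-10 - 9| = 19
|ay - by| = |-8 - (-4)| = 4
|az - bz| = |18 - (-5)| = 23
distance = (19 + 4 + 23) / 2 = 46 / 2 = 23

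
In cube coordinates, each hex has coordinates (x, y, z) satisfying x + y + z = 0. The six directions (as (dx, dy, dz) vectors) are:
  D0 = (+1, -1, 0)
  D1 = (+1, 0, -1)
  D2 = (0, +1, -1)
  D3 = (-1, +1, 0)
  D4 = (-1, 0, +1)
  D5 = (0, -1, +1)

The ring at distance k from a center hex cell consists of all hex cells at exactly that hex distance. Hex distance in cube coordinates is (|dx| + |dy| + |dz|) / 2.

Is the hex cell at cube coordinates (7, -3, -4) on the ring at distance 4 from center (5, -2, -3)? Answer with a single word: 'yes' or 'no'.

Answer: no

Derivation:
|px - cx| = |7 - 5| = 2
|py - cy| = |-3 - (-2)| = 1
|pz - cz| = |-4 - (-3)| = 1
distance = (2+1+1)/2 = 4/2 = 2
radius = 4; distance != radius -> no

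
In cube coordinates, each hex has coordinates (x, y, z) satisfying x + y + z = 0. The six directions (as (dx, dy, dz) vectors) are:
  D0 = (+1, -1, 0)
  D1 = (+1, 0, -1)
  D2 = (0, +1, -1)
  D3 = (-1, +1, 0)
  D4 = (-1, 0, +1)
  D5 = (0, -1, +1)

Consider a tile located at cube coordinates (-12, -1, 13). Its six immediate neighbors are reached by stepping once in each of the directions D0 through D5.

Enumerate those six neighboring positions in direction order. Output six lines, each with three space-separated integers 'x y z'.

Answer: -11 -2 13
-11 -1 12
-12 0 12
-13 0 13
-13 -1 14
-12 -2 14

Derivation:
Center: (-12, -1, 13). Add each direction:
  D0: (-12, -1, 13) + (1, -1, 0) = (-11, -2, 13)
  D1: (-12, -1, 13) + (1, 0, -1) = (-11, -1, 12)
  D2: (-12, -1, 13) + (0, 1, -1) = (-12, 0, 12)
  D3: (-12, -1, 13) + (-1, 1, 0) = (-13, 0, 13)
  D4: (-12, -1, 13) + (-1, 0, 1) = (-13, -1, 14)
  D5: (-12, -1, 13) + (0, -1, 1) = (-12, -2, 14)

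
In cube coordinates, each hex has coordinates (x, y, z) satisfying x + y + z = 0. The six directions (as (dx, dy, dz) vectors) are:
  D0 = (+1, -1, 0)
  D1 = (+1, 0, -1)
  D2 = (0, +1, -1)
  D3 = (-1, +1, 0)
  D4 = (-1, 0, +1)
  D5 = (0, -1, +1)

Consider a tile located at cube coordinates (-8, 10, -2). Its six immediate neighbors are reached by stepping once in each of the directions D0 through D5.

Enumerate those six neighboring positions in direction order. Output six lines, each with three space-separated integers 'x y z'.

Answer: -7 9 -2
-7 10 -3
-8 11 -3
-9 11 -2
-9 10 -1
-8 9 -1

Derivation:
Center: (-8, 10, -2). Add each direction:
  D0: (-8, 10, -2) + (1, -1, 0) = (-7, 9, -2)
  D1: (-8, 10, -2) + (1, 0, -1) = (-7, 10, -3)
  D2: (-8, 10, -2) + (0, 1, -1) = (-8, 11, -3)
  D3: (-8, 10, -2) + (-1, 1, 0) = (-9, 11, -2)
  D4: (-8, 10, -2) + (-1, 0, 1) = (-9, 10, -1)
  D5: (-8, 10, -2) + (0, -1, 1) = (-8, 9, -1)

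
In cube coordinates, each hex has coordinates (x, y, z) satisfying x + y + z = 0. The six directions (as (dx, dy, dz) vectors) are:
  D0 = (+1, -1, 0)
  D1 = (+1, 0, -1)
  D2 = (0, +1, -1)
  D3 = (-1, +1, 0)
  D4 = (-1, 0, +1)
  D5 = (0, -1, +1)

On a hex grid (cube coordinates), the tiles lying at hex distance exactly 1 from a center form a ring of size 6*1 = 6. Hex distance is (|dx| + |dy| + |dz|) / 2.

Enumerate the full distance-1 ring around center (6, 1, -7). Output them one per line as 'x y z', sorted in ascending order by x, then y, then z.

Walk ring at distance 1 from (6, 1, -7):
Start at center + D4*1 = (5, 1, -6)
  hex 0: (5, 1, -6)
  hex 1: (6, 0, -6)
  hex 2: (7, 0, -7)
  hex 3: (7, 1, -8)
  hex 4: (6, 2, -8)
  hex 5: (5, 2, -7)
Sorted: 6 hexes.

Answer: 5 1 -6
5 2 -7
6 0 -6
6 2 -8
7 0 -7
7 1 -8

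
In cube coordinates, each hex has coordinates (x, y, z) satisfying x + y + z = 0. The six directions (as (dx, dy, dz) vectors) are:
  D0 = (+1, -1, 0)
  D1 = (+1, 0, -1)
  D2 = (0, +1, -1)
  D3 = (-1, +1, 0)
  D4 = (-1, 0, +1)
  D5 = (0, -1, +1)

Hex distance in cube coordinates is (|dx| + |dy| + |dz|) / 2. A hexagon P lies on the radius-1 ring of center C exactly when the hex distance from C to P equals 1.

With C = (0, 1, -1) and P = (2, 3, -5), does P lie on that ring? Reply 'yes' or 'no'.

Answer: no

Derivation:
|px - cx| = |2 - 0| = 2
|py - cy| = |3 - 1| = 2
|pz - cz| = |-5 - (-1)| = 4
distance = (2+2+4)/2 = 8/2 = 4
radius = 1; distance != radius -> no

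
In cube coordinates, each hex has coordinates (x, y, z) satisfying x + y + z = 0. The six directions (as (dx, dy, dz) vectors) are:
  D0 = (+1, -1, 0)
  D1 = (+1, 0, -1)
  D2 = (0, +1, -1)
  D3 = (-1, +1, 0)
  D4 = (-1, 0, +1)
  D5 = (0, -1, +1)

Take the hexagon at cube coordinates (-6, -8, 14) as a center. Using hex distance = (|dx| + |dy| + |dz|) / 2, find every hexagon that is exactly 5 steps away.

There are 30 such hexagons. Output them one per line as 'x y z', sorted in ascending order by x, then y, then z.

Answer: -11 -8 19
-11 -7 18
-11 -6 17
-11 -5 16
-11 -4 15
-11 -3 14
-10 -9 19
-10 -3 13
-9 -10 19
-9 -3 12
-8 -11 19
-8 -3 11
-7 -12 19
-7 -3 10
-6 -13 19
-6 -3 9
-5 -13 18
-5 -4 9
-4 -13 17
-4 -5 9
-3 -13 16
-3 -6 9
-2 -13 15
-2 -7 9
-1 -13 14
-1 -12 13
-1 -11 12
-1 -10 11
-1 -9 10
-1 -8 9

Derivation:
Walk ring at distance 5 from (-6, -8, 14):
Start at center + D4*5 = (-11, -8, 19)
  hex 0: (-11, -8, 19)
  hex 1: (-10, -9, 19)
  hex 2: (-9, -10, 19)
  hex 3: (-8, -11, 19)
  hex 4: (-7, -12, 19)
  hex 5: (-6, -13, 19)
  hex 6: (-5, -13, 18)
  hex 7: (-4, -13, 17)
  hex 8: (-3, -13, 16)
  hex 9: (-2, -13, 15)
  hex 10: (-1, -13, 14)
  hex 11: (-1, -12, 13)
  hex 12: (-1, -11, 12)
  hex 13: (-1, -10, 11)
  hex 14: (-1, -9, 10)
  hex 15: (-1, -8, 9)
  hex 16: (-2, -7, 9)
  hex 17: (-3, -6, 9)
  hex 18: (-4, -5, 9)
  hex 19: (-5, -4, 9)
  hex 20: (-6, -3, 9)
  hex 21: (-7, -3, 10)
  hex 22: (-8, -3, 11)
  hex 23: (-9, -3, 12)
  hex 24: (-10, -3, 13)
  hex 25: (-11, -3, 14)
  hex 26: (-11, -4, 15)
  hex 27: (-11, -5, 16)
  hex 28: (-11, -6, 17)
  hex 29: (-11, -7, 18)
Sorted: 30 hexes.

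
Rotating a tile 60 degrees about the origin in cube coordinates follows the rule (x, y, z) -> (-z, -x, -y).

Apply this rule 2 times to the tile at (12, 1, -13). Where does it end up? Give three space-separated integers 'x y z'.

Start: (12, 1, -13)
Step 1: (12, 1, -13) -> (-(-13), -(12), -(1)) = (13, -12, -1)
Step 2: (13, -12, -1) -> (-(-1), -(13), -(-12)) = (1, -13, 12)

Answer: 1 -13 12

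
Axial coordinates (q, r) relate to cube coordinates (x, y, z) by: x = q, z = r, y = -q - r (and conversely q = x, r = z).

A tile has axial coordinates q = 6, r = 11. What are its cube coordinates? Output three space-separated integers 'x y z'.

Answer: 6 -17 11

Derivation:
x = q = 6
z = r = 11
y = -x - z = -(6) - (11) = -17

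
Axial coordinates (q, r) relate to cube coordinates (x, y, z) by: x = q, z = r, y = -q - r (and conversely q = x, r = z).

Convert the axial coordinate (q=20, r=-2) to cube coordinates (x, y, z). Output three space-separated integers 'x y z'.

Answer: 20 -18 -2

Derivation:
x = q = 20
z = r = -2
y = -x - z = -(20) - (-2) = -18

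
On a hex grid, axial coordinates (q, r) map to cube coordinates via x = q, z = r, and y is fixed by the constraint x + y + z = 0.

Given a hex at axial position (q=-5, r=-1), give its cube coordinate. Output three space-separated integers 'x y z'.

x = q = -5
z = r = -1
y = -x - z = -(-5) - (-1) = 6

Answer: -5 6 -1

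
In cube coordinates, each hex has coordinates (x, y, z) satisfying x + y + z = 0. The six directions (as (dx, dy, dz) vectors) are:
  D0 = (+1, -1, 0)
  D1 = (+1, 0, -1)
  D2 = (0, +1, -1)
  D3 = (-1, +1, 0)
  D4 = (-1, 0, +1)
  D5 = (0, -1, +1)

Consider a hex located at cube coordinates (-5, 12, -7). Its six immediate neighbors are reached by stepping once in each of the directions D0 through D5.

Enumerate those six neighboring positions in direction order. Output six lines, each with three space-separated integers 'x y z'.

Answer: -4 11 -7
-4 12 -8
-5 13 -8
-6 13 -7
-6 12 -6
-5 11 -6

Derivation:
Center: (-5, 12, -7). Add each direction:
  D0: (-5, 12, -7) + (1, -1, 0) = (-4, 11, -7)
  D1: (-5, 12, -7) + (1, 0, -1) = (-4, 12, -8)
  D2: (-5, 12, -7) + (0, 1, -1) = (-5, 13, -8)
  D3: (-5, 12, -7) + (-1, 1, 0) = (-6, 13, -7)
  D4: (-5, 12, -7) + (-1, 0, 1) = (-6, 12, -6)
  D5: (-5, 12, -7) + (0, -1, 1) = (-5, 11, -6)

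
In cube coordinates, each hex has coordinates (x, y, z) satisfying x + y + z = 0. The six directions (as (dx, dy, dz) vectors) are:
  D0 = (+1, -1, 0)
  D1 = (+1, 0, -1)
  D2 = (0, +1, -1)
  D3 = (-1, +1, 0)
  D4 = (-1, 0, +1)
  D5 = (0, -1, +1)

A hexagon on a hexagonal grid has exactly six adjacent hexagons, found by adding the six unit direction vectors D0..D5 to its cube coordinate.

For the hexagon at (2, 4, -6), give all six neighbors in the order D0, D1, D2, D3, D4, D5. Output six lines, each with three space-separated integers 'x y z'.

Center: (2, 4, -6). Add each direction:
  D0: (2, 4, -6) + (1, -1, 0) = (3, 3, -6)
  D1: (2, 4, -6) + (1, 0, -1) = (3, 4, -7)
  D2: (2, 4, -6) + (0, 1, -1) = (2, 5, -7)
  D3: (2, 4, -6) + (-1, 1, 0) = (1, 5, -6)
  D4: (2, 4, -6) + (-1, 0, 1) = (1, 4, -5)
  D5: (2, 4, -6) + (0, -1, 1) = (2, 3, -5)

Answer: 3 3 -6
3 4 -7
2 5 -7
1 5 -6
1 4 -5
2 3 -5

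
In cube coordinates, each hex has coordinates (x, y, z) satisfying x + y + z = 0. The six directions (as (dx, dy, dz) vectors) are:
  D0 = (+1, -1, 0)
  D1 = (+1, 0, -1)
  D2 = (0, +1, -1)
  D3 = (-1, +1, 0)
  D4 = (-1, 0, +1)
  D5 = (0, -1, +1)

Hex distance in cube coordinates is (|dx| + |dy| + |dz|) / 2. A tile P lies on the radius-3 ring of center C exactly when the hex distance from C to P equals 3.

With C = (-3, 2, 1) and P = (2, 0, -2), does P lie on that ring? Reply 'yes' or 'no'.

|px - cx| = |2 - (-3)| = 5
|py - cy| = |0 - 2| = 2
|pz - cz| = |-2 - 1| = 3
distance = (5+2+3)/2 = 10/2 = 5
radius = 3; distance != radius -> no

Answer: no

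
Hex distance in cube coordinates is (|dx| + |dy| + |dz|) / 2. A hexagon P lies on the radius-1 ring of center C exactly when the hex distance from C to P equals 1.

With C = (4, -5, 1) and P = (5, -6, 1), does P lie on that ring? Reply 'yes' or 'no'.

|px - cx| = |5 - 4| = 1
|py - cy| = |-6 - (-5)| = 1
|pz - cz| = |1 - 1| = 0
distance = (1+1+0)/2 = 2/2 = 1
radius = 1; distance == radius -> yes

Answer: yes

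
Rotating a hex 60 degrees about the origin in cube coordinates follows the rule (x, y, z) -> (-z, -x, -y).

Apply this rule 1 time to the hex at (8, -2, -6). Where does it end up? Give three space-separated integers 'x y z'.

Answer: 6 -8 2

Derivation:
Start: (8, -2, -6)
Step 1: (8, -2, -6) -> (-(-6), -(8), -(-2)) = (6, -8, 2)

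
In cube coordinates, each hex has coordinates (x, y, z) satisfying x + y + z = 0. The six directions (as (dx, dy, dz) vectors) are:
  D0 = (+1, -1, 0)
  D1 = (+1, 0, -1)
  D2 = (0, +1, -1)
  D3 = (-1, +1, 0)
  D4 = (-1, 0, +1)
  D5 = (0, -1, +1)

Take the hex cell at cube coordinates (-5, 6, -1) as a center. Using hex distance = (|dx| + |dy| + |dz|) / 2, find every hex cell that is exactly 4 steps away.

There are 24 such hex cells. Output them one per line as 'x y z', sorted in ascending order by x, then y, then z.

Answer: -9 6 3
-9 7 2
-9 8 1
-9 9 0
-9 10 -1
-8 5 3
-8 10 -2
-7 4 3
-7 10 -3
-6 3 3
-6 10 -4
-5 2 3
-5 10 -5
-4 2 2
-4 9 -5
-3 2 1
-3 8 -5
-2 2 0
-2 7 -5
-1 2 -1
-1 3 -2
-1 4 -3
-1 5 -4
-1 6 -5

Derivation:
Walk ring at distance 4 from (-5, 6, -1):
Start at center + D4*4 = (-9, 6, 3)
  hex 0: (-9, 6, 3)
  hex 1: (-8, 5, 3)
  hex 2: (-7, 4, 3)
  hex 3: (-6, 3, 3)
  hex 4: (-5, 2, 3)
  hex 5: (-4, 2, 2)
  hex 6: (-3, 2, 1)
  hex 7: (-2, 2, 0)
  hex 8: (-1, 2, -1)
  hex 9: (-1, 3, -2)
  hex 10: (-1, 4, -3)
  hex 11: (-1, 5, -4)
  hex 12: (-1, 6, -5)
  hex 13: (-2, 7, -5)
  hex 14: (-3, 8, -5)
  hex 15: (-4, 9, -5)
  hex 16: (-5, 10, -5)
  hex 17: (-6, 10, -4)
  hex 18: (-7, 10, -3)
  hex 19: (-8, 10, -2)
  hex 20: (-9, 10, -1)
  hex 21: (-9, 9, 0)
  hex 22: (-9, 8, 1)
  hex 23: (-9, 7, 2)
Sorted: 24 hexes.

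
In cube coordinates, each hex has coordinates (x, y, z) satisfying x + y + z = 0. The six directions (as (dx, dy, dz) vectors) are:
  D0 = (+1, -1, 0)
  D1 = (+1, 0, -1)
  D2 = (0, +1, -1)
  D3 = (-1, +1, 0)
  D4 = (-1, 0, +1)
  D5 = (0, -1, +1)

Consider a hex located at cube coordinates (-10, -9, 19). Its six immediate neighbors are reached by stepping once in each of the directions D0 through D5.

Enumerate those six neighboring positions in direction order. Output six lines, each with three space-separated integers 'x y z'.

Center: (-10, -9, 19). Add each direction:
  D0: (-10, -9, 19) + (1, -1, 0) = (-9, -10, 19)
  D1: (-10, -9, 19) + (1, 0, -1) = (-9, -9, 18)
  D2: (-10, -9, 19) + (0, 1, -1) = (-10, -8, 18)
  D3: (-10, -9, 19) + (-1, 1, 0) = (-11, -8, 19)
  D4: (-10, -9, 19) + (-1, 0, 1) = (-11, -9, 20)
  D5: (-10, -9, 19) + (0, -1, 1) = (-10, -10, 20)

Answer: -9 -10 19
-9 -9 18
-10 -8 18
-11 -8 19
-11 -9 20
-10 -10 20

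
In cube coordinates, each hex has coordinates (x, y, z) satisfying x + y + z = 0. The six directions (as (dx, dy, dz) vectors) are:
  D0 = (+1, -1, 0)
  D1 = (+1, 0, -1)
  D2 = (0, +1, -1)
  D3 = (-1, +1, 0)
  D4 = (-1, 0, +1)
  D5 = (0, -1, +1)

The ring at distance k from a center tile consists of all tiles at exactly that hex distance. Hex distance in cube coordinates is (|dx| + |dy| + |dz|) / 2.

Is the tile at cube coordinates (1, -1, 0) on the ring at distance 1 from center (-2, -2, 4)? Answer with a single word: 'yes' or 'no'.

Answer: no

Derivation:
|px - cx| = |1 - (-2)| = 3
|py - cy| = |-1 - (-2)| = 1
|pz - cz| = |0 - 4| = 4
distance = (3+1+4)/2 = 8/2 = 4
radius = 1; distance != radius -> no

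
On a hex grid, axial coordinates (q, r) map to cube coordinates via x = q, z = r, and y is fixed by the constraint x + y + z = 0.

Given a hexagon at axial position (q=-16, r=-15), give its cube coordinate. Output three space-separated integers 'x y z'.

Answer: -16 31 -15

Derivation:
x = q = -16
z = r = -15
y = -x - z = -(-16) - (-15) = 31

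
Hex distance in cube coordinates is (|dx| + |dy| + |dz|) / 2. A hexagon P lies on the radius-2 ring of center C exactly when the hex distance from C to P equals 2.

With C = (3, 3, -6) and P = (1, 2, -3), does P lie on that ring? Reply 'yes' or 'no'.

|px - cx| = |1 - 3| = 2
|py - cy| = |2 - 3| = 1
|pz - cz| = |-3 - (-6)| = 3
distance = (2+1+3)/2 = 6/2 = 3
radius = 2; distance != radius -> no

Answer: no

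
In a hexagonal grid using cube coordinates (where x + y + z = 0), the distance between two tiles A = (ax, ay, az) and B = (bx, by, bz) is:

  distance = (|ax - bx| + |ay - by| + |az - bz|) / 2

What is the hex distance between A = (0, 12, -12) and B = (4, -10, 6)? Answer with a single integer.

Answer: 22

Derivation:
|ax - bx| = |0 - 4| = 4
|ay - by| = |12 - (-10)| = 22
|az - bz| = |-12 - 6| = 18
distance = (4 + 22 + 18) / 2 = 44 / 2 = 22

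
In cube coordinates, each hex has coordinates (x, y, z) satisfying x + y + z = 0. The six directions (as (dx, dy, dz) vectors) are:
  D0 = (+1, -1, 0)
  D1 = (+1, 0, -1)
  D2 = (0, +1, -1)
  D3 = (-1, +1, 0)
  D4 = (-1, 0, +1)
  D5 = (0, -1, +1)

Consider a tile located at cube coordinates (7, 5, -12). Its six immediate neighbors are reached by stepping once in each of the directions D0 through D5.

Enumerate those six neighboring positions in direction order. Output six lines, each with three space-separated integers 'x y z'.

Answer: 8 4 -12
8 5 -13
7 6 -13
6 6 -12
6 5 -11
7 4 -11

Derivation:
Center: (7, 5, -12). Add each direction:
  D0: (7, 5, -12) + (1, -1, 0) = (8, 4, -12)
  D1: (7, 5, -12) + (1, 0, -1) = (8, 5, -13)
  D2: (7, 5, -12) + (0, 1, -1) = (7, 6, -13)
  D3: (7, 5, -12) + (-1, 1, 0) = (6, 6, -12)
  D4: (7, 5, -12) + (-1, 0, 1) = (6, 5, -11)
  D5: (7, 5, -12) + (0, -1, 1) = (7, 4, -11)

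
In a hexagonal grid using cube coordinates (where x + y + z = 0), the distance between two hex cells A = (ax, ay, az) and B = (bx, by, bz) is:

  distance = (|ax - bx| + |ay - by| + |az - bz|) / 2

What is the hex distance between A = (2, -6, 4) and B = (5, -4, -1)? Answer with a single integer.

|ax - bx| = |2 - 5| = 3
|ay - by| = |-6 - (-4)| = 2
|az - bz| = |4 - (-1)| = 5
distance = (3 + 2 + 5) / 2 = 10 / 2 = 5

Answer: 5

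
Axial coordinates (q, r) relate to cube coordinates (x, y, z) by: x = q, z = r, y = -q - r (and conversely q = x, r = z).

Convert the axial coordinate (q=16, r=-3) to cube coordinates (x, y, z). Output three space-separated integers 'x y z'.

x = q = 16
z = r = -3
y = -x - z = -(16) - (-3) = -13

Answer: 16 -13 -3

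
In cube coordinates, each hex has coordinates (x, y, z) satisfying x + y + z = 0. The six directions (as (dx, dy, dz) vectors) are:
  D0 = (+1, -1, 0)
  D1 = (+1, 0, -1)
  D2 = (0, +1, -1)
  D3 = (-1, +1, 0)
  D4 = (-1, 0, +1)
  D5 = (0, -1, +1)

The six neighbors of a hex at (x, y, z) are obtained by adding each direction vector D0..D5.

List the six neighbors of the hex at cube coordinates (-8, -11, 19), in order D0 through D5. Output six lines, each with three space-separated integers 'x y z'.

Answer: -7 -12 19
-7 -11 18
-8 -10 18
-9 -10 19
-9 -11 20
-8 -12 20

Derivation:
Center: (-8, -11, 19). Add each direction:
  D0: (-8, -11, 19) + (1, -1, 0) = (-7, -12, 19)
  D1: (-8, -11, 19) + (1, 0, -1) = (-7, -11, 18)
  D2: (-8, -11, 19) + (0, 1, -1) = (-8, -10, 18)
  D3: (-8, -11, 19) + (-1, 1, 0) = (-9, -10, 19)
  D4: (-8, -11, 19) + (-1, 0, 1) = (-9, -11, 20)
  D5: (-8, -11, 19) + (0, -1, 1) = (-8, -12, 20)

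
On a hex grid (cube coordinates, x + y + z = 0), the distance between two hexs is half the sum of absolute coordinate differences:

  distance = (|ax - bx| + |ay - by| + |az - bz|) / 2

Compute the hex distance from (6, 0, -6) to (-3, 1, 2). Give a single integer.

|ax - bx| = |6 - (-3)| = 9
|ay - by| = |0 - 1| = 1
|az - bz| = |-6 - 2| = 8
distance = (9 + 1 + 8) / 2 = 18 / 2 = 9

Answer: 9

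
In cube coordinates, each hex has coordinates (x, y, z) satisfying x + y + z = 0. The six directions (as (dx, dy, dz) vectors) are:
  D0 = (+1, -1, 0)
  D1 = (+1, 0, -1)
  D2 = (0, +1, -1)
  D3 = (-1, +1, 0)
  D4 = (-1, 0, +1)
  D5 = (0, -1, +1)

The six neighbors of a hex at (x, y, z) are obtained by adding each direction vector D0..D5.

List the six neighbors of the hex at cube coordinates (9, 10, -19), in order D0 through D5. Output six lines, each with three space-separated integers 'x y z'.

Center: (9, 10, -19). Add each direction:
  D0: (9, 10, -19) + (1, -1, 0) = (10, 9, -19)
  D1: (9, 10, -19) + (1, 0, -1) = (10, 10, -20)
  D2: (9, 10, -19) + (0, 1, -1) = (9, 11, -20)
  D3: (9, 10, -19) + (-1, 1, 0) = (8, 11, -19)
  D4: (9, 10, -19) + (-1, 0, 1) = (8, 10, -18)
  D5: (9, 10, -19) + (0, -1, 1) = (9, 9, -18)

Answer: 10 9 -19
10 10 -20
9 11 -20
8 11 -19
8 10 -18
9 9 -18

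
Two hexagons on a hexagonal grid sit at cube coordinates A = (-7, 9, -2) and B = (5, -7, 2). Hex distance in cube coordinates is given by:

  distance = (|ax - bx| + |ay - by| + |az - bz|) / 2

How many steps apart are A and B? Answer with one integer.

|ax - bx| = |-7 - 5| = 12
|ay - by| = |9 - (-7)| = 16
|az - bz| = |-2 - 2| = 4
distance = (12 + 16 + 4) / 2 = 32 / 2 = 16

Answer: 16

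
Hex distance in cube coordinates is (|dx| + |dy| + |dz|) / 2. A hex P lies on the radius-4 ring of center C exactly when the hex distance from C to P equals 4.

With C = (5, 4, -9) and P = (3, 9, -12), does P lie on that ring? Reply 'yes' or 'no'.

|px - cx| = |3 - 5| = 2
|py - cy| = |9 - 4| = 5
|pz - cz| = |-12 - (-9)| = 3
distance = (2+5+3)/2 = 10/2 = 5
radius = 4; distance != radius -> no

Answer: no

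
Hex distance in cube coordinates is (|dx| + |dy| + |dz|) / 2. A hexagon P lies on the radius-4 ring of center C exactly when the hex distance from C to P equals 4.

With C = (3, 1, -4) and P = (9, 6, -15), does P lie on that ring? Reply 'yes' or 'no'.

Answer: no

Derivation:
|px - cx| = |9 - 3| = 6
|py - cy| = |6 - 1| = 5
|pz - cz| = |-15 - (-4)| = 11
distance = (6+5+11)/2 = 22/2 = 11
radius = 4; distance != radius -> no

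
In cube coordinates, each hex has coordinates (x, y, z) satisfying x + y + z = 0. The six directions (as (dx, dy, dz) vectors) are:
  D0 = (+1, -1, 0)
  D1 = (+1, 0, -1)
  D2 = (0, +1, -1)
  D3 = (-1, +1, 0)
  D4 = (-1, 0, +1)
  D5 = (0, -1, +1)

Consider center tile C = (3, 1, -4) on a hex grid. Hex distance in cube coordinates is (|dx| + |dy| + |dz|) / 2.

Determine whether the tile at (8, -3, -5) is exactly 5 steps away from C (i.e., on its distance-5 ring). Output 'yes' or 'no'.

Answer: yes

Derivation:
|px - cx| = |8 - 3| = 5
|py - cy| = |-3 - 1| = 4
|pz - cz| = |-5 - (-4)| = 1
distance = (5+4+1)/2 = 10/2 = 5
radius = 5; distance == radius -> yes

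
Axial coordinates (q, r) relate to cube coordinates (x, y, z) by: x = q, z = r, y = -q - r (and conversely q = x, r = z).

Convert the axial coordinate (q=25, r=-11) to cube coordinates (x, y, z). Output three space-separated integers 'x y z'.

Answer: 25 -14 -11

Derivation:
x = q = 25
z = r = -11
y = -x - z = -(25) - (-11) = -14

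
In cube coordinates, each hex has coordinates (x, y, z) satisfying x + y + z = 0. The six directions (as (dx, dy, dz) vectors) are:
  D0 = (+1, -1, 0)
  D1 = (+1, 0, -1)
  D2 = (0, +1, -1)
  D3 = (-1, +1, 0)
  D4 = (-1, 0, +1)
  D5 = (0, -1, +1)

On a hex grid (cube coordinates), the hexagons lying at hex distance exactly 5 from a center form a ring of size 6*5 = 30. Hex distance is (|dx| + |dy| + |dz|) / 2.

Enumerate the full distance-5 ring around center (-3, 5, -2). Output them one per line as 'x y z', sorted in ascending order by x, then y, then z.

Answer: -8 5 3
-8 6 2
-8 7 1
-8 8 0
-8 9 -1
-8 10 -2
-7 4 3
-7 10 -3
-6 3 3
-6 10 -4
-5 2 3
-5 10 -5
-4 1 3
-4 10 -6
-3 0 3
-3 10 -7
-2 0 2
-2 9 -7
-1 0 1
-1 8 -7
0 0 0
0 7 -7
1 0 -1
1 6 -7
2 0 -2
2 1 -3
2 2 -4
2 3 -5
2 4 -6
2 5 -7

Derivation:
Walk ring at distance 5 from (-3, 5, -2):
Start at center + D4*5 = (-8, 5, 3)
  hex 0: (-8, 5, 3)
  hex 1: (-7, 4, 3)
  hex 2: (-6, 3, 3)
  hex 3: (-5, 2, 3)
  hex 4: (-4, 1, 3)
  hex 5: (-3, 0, 3)
  hex 6: (-2, 0, 2)
  hex 7: (-1, 0, 1)
  hex 8: (0, 0, 0)
  hex 9: (1, 0, -1)
  hex 10: (2, 0, -2)
  hex 11: (2, 1, -3)
  hex 12: (2, 2, -4)
  hex 13: (2, 3, -5)
  hex 14: (2, 4, -6)
  hex 15: (2, 5, -7)
  hex 16: (1, 6, -7)
  hex 17: (0, 7, -7)
  hex 18: (-1, 8, -7)
  hex 19: (-2, 9, -7)
  hex 20: (-3, 10, -7)
  hex 21: (-4, 10, -6)
  hex 22: (-5, 10, -5)
  hex 23: (-6, 10, -4)
  hex 24: (-7, 10, -3)
  hex 25: (-8, 10, -2)
  hex 26: (-8, 9, -1)
  hex 27: (-8, 8, 0)
  hex 28: (-8, 7, 1)
  hex 29: (-8, 6, 2)
Sorted: 30 hexes.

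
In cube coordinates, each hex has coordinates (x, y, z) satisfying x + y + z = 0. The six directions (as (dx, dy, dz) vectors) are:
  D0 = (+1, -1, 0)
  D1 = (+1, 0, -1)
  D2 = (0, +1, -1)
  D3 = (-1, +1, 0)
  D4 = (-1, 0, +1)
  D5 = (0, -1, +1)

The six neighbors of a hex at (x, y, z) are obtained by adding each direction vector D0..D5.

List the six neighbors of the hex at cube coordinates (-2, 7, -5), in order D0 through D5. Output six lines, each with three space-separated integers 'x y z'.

Center: (-2, 7, -5). Add each direction:
  D0: (-2, 7, -5) + (1, -1, 0) = (-1, 6, -5)
  D1: (-2, 7, -5) + (1, 0, -1) = (-1, 7, -6)
  D2: (-2, 7, -5) + (0, 1, -1) = (-2, 8, -6)
  D3: (-2, 7, -5) + (-1, 1, 0) = (-3, 8, -5)
  D4: (-2, 7, -5) + (-1, 0, 1) = (-3, 7, -4)
  D5: (-2, 7, -5) + (0, -1, 1) = (-2, 6, -4)

Answer: -1 6 -5
-1 7 -6
-2 8 -6
-3 8 -5
-3 7 -4
-2 6 -4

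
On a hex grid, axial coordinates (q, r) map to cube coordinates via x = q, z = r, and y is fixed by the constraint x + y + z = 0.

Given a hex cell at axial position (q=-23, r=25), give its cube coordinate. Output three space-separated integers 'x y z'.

Answer: -23 -2 25

Derivation:
x = q = -23
z = r = 25
y = -x - z = -(-23) - (25) = -2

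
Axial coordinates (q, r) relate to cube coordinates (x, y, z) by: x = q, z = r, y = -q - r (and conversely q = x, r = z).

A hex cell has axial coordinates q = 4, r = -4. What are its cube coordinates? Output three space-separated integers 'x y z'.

x = q = 4
z = r = -4
y = -x - z = -(4) - (-4) = 0

Answer: 4 0 -4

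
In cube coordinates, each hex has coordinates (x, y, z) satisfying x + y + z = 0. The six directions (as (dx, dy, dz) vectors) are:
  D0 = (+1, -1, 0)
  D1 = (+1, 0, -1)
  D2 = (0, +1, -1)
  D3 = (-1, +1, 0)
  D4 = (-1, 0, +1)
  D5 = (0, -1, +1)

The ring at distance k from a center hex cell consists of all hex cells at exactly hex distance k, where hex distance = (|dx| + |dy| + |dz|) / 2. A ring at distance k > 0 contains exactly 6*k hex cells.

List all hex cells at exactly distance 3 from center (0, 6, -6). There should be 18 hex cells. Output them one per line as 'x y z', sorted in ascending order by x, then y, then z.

Walk ring at distance 3 from (0, 6, -6):
Start at center + D4*3 = (-3, 6, -3)
  hex 0: (-3, 6, -3)
  hex 1: (-2, 5, -3)
  hex 2: (-1, 4, -3)
  hex 3: (0, 3, -3)
  hex 4: (1, 3, -4)
  hex 5: (2, 3, -5)
  hex 6: (3, 3, -6)
  hex 7: (3, 4, -7)
  hex 8: (3, 5, -8)
  hex 9: (3, 6, -9)
  hex 10: (2, 7, -9)
  hex 11: (1, 8, -9)
  hex 12: (0, 9, -9)
  hex 13: (-1, 9, -8)
  hex 14: (-2, 9, -7)
  hex 15: (-3, 9, -6)
  hex 16: (-3, 8, -5)
  hex 17: (-3, 7, -4)
Sorted: 18 hexes.

Answer: -3 6 -3
-3 7 -4
-3 8 -5
-3 9 -6
-2 5 -3
-2 9 -7
-1 4 -3
-1 9 -8
0 3 -3
0 9 -9
1 3 -4
1 8 -9
2 3 -5
2 7 -9
3 3 -6
3 4 -7
3 5 -8
3 6 -9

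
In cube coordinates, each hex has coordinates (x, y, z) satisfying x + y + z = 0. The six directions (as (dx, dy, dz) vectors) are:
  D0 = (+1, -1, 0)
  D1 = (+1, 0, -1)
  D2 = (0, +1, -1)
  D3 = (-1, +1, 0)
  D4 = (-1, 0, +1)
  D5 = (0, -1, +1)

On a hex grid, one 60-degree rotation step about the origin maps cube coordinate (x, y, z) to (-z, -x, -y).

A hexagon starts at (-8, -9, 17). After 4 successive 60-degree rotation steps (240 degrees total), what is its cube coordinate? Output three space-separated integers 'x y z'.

Answer: 17 -8 -9

Derivation:
Start: (-8, -9, 17)
Step 1: (-8, -9, 17) -> (-(17), -(-8), -(-9)) = (-17, 8, 9)
Step 2: (-17, 8, 9) -> (-(9), -(-17), -(8)) = (-9, 17, -8)
Step 3: (-9, 17, -8) -> (-(-8), -(-9), -(17)) = (8, 9, -17)
Step 4: (8, 9, -17) -> (-(-17), -(8), -(9)) = (17, -8, -9)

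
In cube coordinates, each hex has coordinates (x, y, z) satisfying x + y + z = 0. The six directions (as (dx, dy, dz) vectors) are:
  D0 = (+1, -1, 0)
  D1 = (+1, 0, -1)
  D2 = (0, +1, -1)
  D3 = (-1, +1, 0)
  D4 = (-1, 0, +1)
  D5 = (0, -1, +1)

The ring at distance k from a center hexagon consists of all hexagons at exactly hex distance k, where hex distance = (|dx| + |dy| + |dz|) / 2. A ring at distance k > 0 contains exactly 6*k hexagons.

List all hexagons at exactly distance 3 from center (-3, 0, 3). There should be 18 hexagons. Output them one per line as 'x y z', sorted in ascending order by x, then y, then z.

Answer: -6 0 6
-6 1 5
-6 2 4
-6 3 3
-5 -1 6
-5 3 2
-4 -2 6
-4 3 1
-3 -3 6
-3 3 0
-2 -3 5
-2 2 0
-1 -3 4
-1 1 0
0 -3 3
0 -2 2
0 -1 1
0 0 0

Derivation:
Walk ring at distance 3 from (-3, 0, 3):
Start at center + D4*3 = (-6, 0, 6)
  hex 0: (-6, 0, 6)
  hex 1: (-5, -1, 6)
  hex 2: (-4, -2, 6)
  hex 3: (-3, -3, 6)
  hex 4: (-2, -3, 5)
  hex 5: (-1, -3, 4)
  hex 6: (0, -3, 3)
  hex 7: (0, -2, 2)
  hex 8: (0, -1, 1)
  hex 9: (0, 0, 0)
  hex 10: (-1, 1, 0)
  hex 11: (-2, 2, 0)
  hex 12: (-3, 3, 0)
  hex 13: (-4, 3, 1)
  hex 14: (-5, 3, 2)
  hex 15: (-6, 3, 3)
  hex 16: (-6, 2, 4)
  hex 17: (-6, 1, 5)
Sorted: 18 hexes.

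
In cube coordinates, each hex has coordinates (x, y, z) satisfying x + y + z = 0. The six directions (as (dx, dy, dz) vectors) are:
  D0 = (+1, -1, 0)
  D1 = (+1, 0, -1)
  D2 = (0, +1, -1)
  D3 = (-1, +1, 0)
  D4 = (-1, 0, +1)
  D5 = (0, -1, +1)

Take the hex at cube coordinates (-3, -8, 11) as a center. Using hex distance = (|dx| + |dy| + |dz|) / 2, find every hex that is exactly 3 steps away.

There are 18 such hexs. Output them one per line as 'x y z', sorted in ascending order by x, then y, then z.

Walk ring at distance 3 from (-3, -8, 11):
Start at center + D4*3 = (-6, -8, 14)
  hex 0: (-6, -8, 14)
  hex 1: (-5, -9, 14)
  hex 2: (-4, -10, 14)
  hex 3: (-3, -11, 14)
  hex 4: (-2, -11, 13)
  hex 5: (-1, -11, 12)
  hex 6: (0, -11, 11)
  hex 7: (0, -10, 10)
  hex 8: (0, -9, 9)
  hex 9: (0, -8, 8)
  hex 10: (-1, -7, 8)
  hex 11: (-2, -6, 8)
  hex 12: (-3, -5, 8)
  hex 13: (-4, -5, 9)
  hex 14: (-5, -5, 10)
  hex 15: (-6, -5, 11)
  hex 16: (-6, -6, 12)
  hex 17: (-6, -7, 13)
Sorted: 18 hexes.

Answer: -6 -8 14
-6 -7 13
-6 -6 12
-6 -5 11
-5 -9 14
-5 -5 10
-4 -10 14
-4 -5 9
-3 -11 14
-3 -5 8
-2 -11 13
-2 -6 8
-1 -11 12
-1 -7 8
0 -11 11
0 -10 10
0 -9 9
0 -8 8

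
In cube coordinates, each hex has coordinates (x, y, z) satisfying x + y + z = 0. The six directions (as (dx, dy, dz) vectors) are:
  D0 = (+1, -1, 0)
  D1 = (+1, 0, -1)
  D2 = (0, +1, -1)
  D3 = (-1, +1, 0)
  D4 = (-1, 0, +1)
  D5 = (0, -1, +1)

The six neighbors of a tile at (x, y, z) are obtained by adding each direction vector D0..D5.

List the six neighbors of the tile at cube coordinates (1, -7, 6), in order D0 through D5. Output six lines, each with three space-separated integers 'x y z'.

Answer: 2 -8 6
2 -7 5
1 -6 5
0 -6 6
0 -7 7
1 -8 7

Derivation:
Center: (1, -7, 6). Add each direction:
  D0: (1, -7, 6) + (1, -1, 0) = (2, -8, 6)
  D1: (1, -7, 6) + (1, 0, -1) = (2, -7, 5)
  D2: (1, -7, 6) + (0, 1, -1) = (1, -6, 5)
  D3: (1, -7, 6) + (-1, 1, 0) = (0, -6, 6)
  D4: (1, -7, 6) + (-1, 0, 1) = (0, -7, 7)
  D5: (1, -7, 6) + (0, -1, 1) = (1, -8, 7)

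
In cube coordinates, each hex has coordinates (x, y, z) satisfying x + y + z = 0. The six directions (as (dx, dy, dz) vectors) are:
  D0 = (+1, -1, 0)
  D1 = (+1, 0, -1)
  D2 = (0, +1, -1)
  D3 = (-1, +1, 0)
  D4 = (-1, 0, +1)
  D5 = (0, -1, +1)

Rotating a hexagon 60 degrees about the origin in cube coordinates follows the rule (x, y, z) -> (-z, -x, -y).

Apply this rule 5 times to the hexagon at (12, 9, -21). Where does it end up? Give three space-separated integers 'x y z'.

Start: (12, 9, -21)
Step 1: (12, 9, -21) -> (-(-21), -(12), -(9)) = (21, -12, -9)
Step 2: (21, -12, -9) -> (-(-9), -(21), -(-12)) = (9, -21, 12)
Step 3: (9, -21, 12) -> (-(12), -(9), -(-21)) = (-12, -9, 21)
Step 4: (-12, -9, 21) -> (-(21), -(-12), -(-9)) = (-21, 12, 9)
Step 5: (-21, 12, 9) -> (-(9), -(-21), -(12)) = (-9, 21, -12)

Answer: -9 21 -12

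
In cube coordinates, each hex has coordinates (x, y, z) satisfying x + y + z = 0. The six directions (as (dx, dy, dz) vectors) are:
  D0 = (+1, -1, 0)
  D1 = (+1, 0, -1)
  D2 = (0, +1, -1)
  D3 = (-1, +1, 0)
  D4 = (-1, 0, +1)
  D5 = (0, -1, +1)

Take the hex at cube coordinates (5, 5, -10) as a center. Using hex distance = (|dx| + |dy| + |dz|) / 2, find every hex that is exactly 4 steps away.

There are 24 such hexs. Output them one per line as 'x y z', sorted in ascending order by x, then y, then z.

Walk ring at distance 4 from (5, 5, -10):
Start at center + D4*4 = (1, 5, -6)
  hex 0: (1, 5, -6)
  hex 1: (2, 4, -6)
  hex 2: (3, 3, -6)
  hex 3: (4, 2, -6)
  hex 4: (5, 1, -6)
  hex 5: (6, 1, -7)
  hex 6: (7, 1, -8)
  hex 7: (8, 1, -9)
  hex 8: (9, 1, -10)
  hex 9: (9, 2, -11)
  hex 10: (9, 3, -12)
  hex 11: (9, 4, -13)
  hex 12: (9, 5, -14)
  hex 13: (8, 6, -14)
  hex 14: (7, 7, -14)
  hex 15: (6, 8, -14)
  hex 16: (5, 9, -14)
  hex 17: (4, 9, -13)
  hex 18: (3, 9, -12)
  hex 19: (2, 9, -11)
  hex 20: (1, 9, -10)
  hex 21: (1, 8, -9)
  hex 22: (1, 7, -8)
  hex 23: (1, 6, -7)
Sorted: 24 hexes.

Answer: 1 5 -6
1 6 -7
1 7 -8
1 8 -9
1 9 -10
2 4 -6
2 9 -11
3 3 -6
3 9 -12
4 2 -6
4 9 -13
5 1 -6
5 9 -14
6 1 -7
6 8 -14
7 1 -8
7 7 -14
8 1 -9
8 6 -14
9 1 -10
9 2 -11
9 3 -12
9 4 -13
9 5 -14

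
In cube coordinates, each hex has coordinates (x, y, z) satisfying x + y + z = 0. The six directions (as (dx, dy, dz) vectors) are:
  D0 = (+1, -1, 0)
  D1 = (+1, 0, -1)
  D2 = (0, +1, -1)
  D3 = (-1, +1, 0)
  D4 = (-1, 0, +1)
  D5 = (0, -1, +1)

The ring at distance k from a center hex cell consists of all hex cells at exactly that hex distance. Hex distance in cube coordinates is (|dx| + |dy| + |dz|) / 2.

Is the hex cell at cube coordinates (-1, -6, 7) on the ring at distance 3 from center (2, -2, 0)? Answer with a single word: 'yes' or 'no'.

Answer: no

Derivation:
|px - cx| = |-1 - 2| = 3
|py - cy| = |-6 - (-2)| = 4
|pz - cz| = |7 - 0| = 7
distance = (3+4+7)/2 = 14/2 = 7
radius = 3; distance != radius -> no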